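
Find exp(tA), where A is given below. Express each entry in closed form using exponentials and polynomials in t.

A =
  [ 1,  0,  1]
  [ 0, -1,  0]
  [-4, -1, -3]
e^{tA} =
  [2*t*exp(-t) + exp(-t), -t^2*exp(-t)/2, t*exp(-t)]
  [0, exp(-t), 0]
  [-4*t*exp(-t), t^2*exp(-t) - t*exp(-t), -2*t*exp(-t) + exp(-t)]

Strategy: write A = P · J · P⁻¹ where J is a Jordan canonical form, so e^{tA} = P · e^{tJ} · P⁻¹, and e^{tJ} can be computed block-by-block.

A has Jordan form
J =
  [-1,  1,  0]
  [ 0, -1,  1]
  [ 0,  0, -1]
(up to reordering of blocks).

Per-block formulas:
  For a 3×3 Jordan block J_3(-1): exp(t · J_3(-1)) = e^(-1t)·(I + t·N + (t^2/2)·N^2), where N is the 3×3 nilpotent shift.

After assembling e^{tJ} and conjugating by P, we get:

e^{tA} =
  [2*t*exp(-t) + exp(-t), -t^2*exp(-t)/2, t*exp(-t)]
  [0, exp(-t), 0]
  [-4*t*exp(-t), t^2*exp(-t) - t*exp(-t), -2*t*exp(-t) + exp(-t)]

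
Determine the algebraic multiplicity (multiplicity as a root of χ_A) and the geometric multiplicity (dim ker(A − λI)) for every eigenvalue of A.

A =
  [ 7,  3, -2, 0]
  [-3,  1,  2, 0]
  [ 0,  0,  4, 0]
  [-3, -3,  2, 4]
λ = 4: alg = 4, geom = 3

Step 1 — factor the characteristic polynomial to read off the algebraic multiplicities:
  χ_A(x) = (x - 4)^4

Step 2 — compute geometric multiplicities via the rank-nullity identity g(λ) = n − rank(A − λI):
  rank(A − (4)·I) = 1, so dim ker(A − (4)·I) = n − 1 = 3

Summary:
  λ = 4: algebraic multiplicity = 4, geometric multiplicity = 3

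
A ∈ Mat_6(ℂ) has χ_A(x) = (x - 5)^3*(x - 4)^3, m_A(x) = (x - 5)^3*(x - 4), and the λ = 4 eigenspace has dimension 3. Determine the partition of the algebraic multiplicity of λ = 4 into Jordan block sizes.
Block sizes for λ = 4: [1, 1, 1]

Step 1 — from the characteristic polynomial, algebraic multiplicity of λ = 4 is 3. From dim ker(A − (4)·I) = 3, there are exactly 3 Jordan blocks for λ = 4.
Step 2 — from the minimal polynomial, the factor (x − 4) tells us the largest block for λ = 4 has size 1.
Step 3 — with total size 3, 3 blocks, and largest block 1, the block sizes (in nonincreasing order) are [1, 1, 1].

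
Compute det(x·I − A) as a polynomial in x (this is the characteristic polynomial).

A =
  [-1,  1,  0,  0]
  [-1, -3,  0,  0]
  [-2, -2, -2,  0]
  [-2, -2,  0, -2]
x^4 + 8*x^3 + 24*x^2 + 32*x + 16

Expanding det(x·I − A) (e.g. by cofactor expansion or by noting that A is similar to its Jordan form J, which has the same characteristic polynomial as A) gives
  χ_A(x) = x^4 + 8*x^3 + 24*x^2 + 32*x + 16
which factors as (x + 2)^4. The eigenvalues (with algebraic multiplicities) are λ = -2 with multiplicity 4.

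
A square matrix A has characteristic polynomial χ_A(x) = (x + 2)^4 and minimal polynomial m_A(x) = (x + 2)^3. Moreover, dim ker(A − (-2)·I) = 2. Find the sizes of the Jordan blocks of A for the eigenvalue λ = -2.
Block sizes for λ = -2: [3, 1]

Step 1 — from the characteristic polynomial, algebraic multiplicity of λ = -2 is 4. From dim ker(A − (-2)·I) = 2, there are exactly 2 Jordan blocks for λ = -2.
Step 2 — from the minimal polynomial, the factor (x + 2)^3 tells us the largest block for λ = -2 has size 3.
Step 3 — with total size 4, 2 blocks, and largest block 3, the block sizes (in nonincreasing order) are [3, 1].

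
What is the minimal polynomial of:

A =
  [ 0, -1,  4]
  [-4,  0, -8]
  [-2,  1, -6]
x^2 + 4*x + 4

The characteristic polynomial is χ_A(x) = (x + 2)^3, so the eigenvalues are known. The minimal polynomial is
  m_A(x) = Π_λ (x − λ)^{k_λ}
where k_λ is the size of the *largest* Jordan block for λ (equivalently, the smallest k with (A − λI)^k v = 0 for every generalised eigenvector v of λ).

  λ = -2: largest Jordan block has size 2, contributing (x + 2)^2

So m_A(x) = (x + 2)^2 = x^2 + 4*x + 4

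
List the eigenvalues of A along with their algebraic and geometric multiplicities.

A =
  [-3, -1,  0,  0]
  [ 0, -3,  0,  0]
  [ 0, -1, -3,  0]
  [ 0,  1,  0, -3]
λ = -3: alg = 4, geom = 3

Step 1 — factor the characteristic polynomial to read off the algebraic multiplicities:
  χ_A(x) = (x + 3)^4

Step 2 — compute geometric multiplicities via the rank-nullity identity g(λ) = n − rank(A − λI):
  rank(A − (-3)·I) = 1, so dim ker(A − (-3)·I) = n − 1 = 3

Summary:
  λ = -3: algebraic multiplicity = 4, geometric multiplicity = 3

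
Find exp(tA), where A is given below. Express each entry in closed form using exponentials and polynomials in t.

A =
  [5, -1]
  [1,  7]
e^{tA} =
  [-t*exp(6*t) + exp(6*t), -t*exp(6*t)]
  [t*exp(6*t), t*exp(6*t) + exp(6*t)]

Strategy: write A = P · J · P⁻¹ where J is a Jordan canonical form, so e^{tA} = P · e^{tJ} · P⁻¹, and e^{tJ} can be computed block-by-block.

A has Jordan form
J =
  [6, 1]
  [0, 6]
(up to reordering of blocks).

Per-block formulas:
  For a 2×2 Jordan block J_2(6): exp(t · J_2(6)) = e^(6t)·(I + t·N), where N is the 2×2 nilpotent shift.

After assembling e^{tJ} and conjugating by P, we get:

e^{tA} =
  [-t*exp(6*t) + exp(6*t), -t*exp(6*t)]
  [t*exp(6*t), t*exp(6*t) + exp(6*t)]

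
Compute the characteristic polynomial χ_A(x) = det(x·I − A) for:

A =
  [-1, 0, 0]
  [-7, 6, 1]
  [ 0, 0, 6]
x^3 - 11*x^2 + 24*x + 36

Expanding det(x·I − A) (e.g. by cofactor expansion or by noting that A is similar to its Jordan form J, which has the same characteristic polynomial as A) gives
  χ_A(x) = x^3 - 11*x^2 + 24*x + 36
which factors as (x - 6)^2*(x + 1). The eigenvalues (with algebraic multiplicities) are λ = -1 with multiplicity 1, λ = 6 with multiplicity 2.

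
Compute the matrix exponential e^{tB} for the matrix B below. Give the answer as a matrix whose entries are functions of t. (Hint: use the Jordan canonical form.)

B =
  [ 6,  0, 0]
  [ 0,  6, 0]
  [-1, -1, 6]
e^{tB} =
  [exp(6*t), 0, 0]
  [0, exp(6*t), 0]
  [-t*exp(6*t), -t*exp(6*t), exp(6*t)]

Strategy: write B = P · J · P⁻¹ where J is a Jordan canonical form, so e^{tB} = P · e^{tJ} · P⁻¹, and e^{tJ} can be computed block-by-block.

B has Jordan form
J =
  [6, 1, 0]
  [0, 6, 0]
  [0, 0, 6]
(up to reordering of blocks).

Per-block formulas:
  For a 1×1 block at λ = 6: exp(t · [6]) = [e^(6t)].
  For a 2×2 Jordan block J_2(6): exp(t · J_2(6)) = e^(6t)·(I + t·N), where N is the 2×2 nilpotent shift.

After assembling e^{tJ} and conjugating by P, we get:

e^{tB} =
  [exp(6*t), 0, 0]
  [0, exp(6*t), 0]
  [-t*exp(6*t), -t*exp(6*t), exp(6*t)]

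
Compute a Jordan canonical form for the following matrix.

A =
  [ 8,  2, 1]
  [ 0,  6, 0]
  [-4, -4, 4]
J_2(6) ⊕ J_1(6)

The characteristic polynomial is
  det(x·I − A) = x^3 - 18*x^2 + 108*x - 216 = (x - 6)^3

Eigenvalues and multiplicities (the geometric multiplicity of λ is n − rank(A − λI), which equals the number of Jordan blocks for λ):
  λ = 6: algebraic multiplicity = 3, geometric multiplicity = 2

Determining the block sizes for each eigenvalue:
  λ = 6: 2 blocks summing to 3 forces exactly one block of size 2 and the rest size 1 → block sizes [2, 1]

Assembling the blocks gives a Jordan form
J =
  [6, 1, 0]
  [0, 6, 0]
  [0, 0, 6]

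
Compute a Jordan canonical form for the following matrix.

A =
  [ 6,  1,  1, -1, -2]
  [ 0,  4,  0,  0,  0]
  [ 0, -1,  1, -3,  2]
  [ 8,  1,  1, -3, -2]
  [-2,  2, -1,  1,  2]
J_1(-2) ⊕ J_2(2) ⊕ J_2(4)

The characteristic polynomial is
  det(x·I − A) = x^5 - 10*x^4 + 28*x^3 + 8*x^2 - 128*x + 128 = (x - 4)^2*(x - 2)^2*(x + 2)

Eigenvalues and multiplicities (the geometric multiplicity of λ is n − rank(A − λI), which equals the number of Jordan blocks for λ):
  λ = -2: algebraic multiplicity = 1, geometric multiplicity = 1
  λ = 2: algebraic multiplicity = 2, geometric multiplicity = 1
  λ = 4: algebraic multiplicity = 2, geometric multiplicity = 1

Determining the block sizes for each eigenvalue:
  λ = -2: one block (gm = 1), so the single block has size am = 1 → block sizes [1]
  λ = 2: one block (gm = 1), so the single block has size am = 2 → block sizes [2]
  λ = 4: one block (gm = 1), so the single block has size am = 2 → block sizes [2]

Assembling the blocks gives a Jordan form
J =
  [-2, 0, 0, 0, 0]
  [ 0, 2, 1, 0, 0]
  [ 0, 0, 2, 0, 0]
  [ 0, 0, 0, 4, 1]
  [ 0, 0, 0, 0, 4]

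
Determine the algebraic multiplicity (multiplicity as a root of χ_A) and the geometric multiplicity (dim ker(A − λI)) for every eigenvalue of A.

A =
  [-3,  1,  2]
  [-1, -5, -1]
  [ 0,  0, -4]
λ = -4: alg = 3, geom = 1

Step 1 — factor the characteristic polynomial to read off the algebraic multiplicities:
  χ_A(x) = (x + 4)^3

Step 2 — compute geometric multiplicities via the rank-nullity identity g(λ) = n − rank(A − λI):
  rank(A − (-4)·I) = 2, so dim ker(A − (-4)·I) = n − 2 = 1

Summary:
  λ = -4: algebraic multiplicity = 3, geometric multiplicity = 1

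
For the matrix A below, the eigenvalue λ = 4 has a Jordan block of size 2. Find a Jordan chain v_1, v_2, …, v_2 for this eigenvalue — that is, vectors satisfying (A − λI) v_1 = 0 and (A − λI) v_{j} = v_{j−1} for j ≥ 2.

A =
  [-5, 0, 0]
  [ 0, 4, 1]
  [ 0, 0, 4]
A Jordan chain for λ = 4 of length 2:
v_1 = (0, 1, 0)ᵀ
v_2 = (0, 0, 1)ᵀ

Let N = A − (4)·I. We want v_2 with N^2 v_2 = 0 but N^1 v_2 ≠ 0; then v_{j-1} := N · v_j for j = 2, …, 2.

Pick v_2 = (0, 0, 1)ᵀ.
Then v_1 = N · v_2 = (0, 1, 0)ᵀ.

Sanity check: (A − (4)·I) v_1 = (0, 0, 0)ᵀ = 0. ✓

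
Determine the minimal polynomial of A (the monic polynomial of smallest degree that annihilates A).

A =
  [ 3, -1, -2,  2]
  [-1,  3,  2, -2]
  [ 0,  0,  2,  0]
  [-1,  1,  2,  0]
x^2 - 4*x + 4

The characteristic polynomial is χ_A(x) = (x - 2)^4, so the eigenvalues are known. The minimal polynomial is
  m_A(x) = Π_λ (x − λ)^{k_λ}
where k_λ is the size of the *largest* Jordan block for λ (equivalently, the smallest k with (A − λI)^k v = 0 for every generalised eigenvector v of λ).

  λ = 2: largest Jordan block has size 2, contributing (x − 2)^2

So m_A(x) = (x - 2)^2 = x^2 - 4*x + 4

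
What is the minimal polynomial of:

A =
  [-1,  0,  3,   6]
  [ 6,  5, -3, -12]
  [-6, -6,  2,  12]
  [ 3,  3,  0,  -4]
x^2 - x - 2

The characteristic polynomial is χ_A(x) = (x - 2)^2*(x + 1)^2, so the eigenvalues are known. The minimal polynomial is
  m_A(x) = Π_λ (x − λ)^{k_λ}
where k_λ is the size of the *largest* Jordan block for λ (equivalently, the smallest k with (A − λI)^k v = 0 for every generalised eigenvector v of λ).

  λ = -1: largest Jordan block has size 1, contributing (x + 1)
  λ = 2: largest Jordan block has size 1, contributing (x − 2)

So m_A(x) = (x - 2)*(x + 1) = x^2 - x - 2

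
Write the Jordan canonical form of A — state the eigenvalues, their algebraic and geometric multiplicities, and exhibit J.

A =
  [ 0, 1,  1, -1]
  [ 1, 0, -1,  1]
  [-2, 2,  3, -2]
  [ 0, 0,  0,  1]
J_2(1) ⊕ J_1(1) ⊕ J_1(1)

The characteristic polynomial is
  det(x·I − A) = x^4 - 4*x^3 + 6*x^2 - 4*x + 1 = (x - 1)^4

Eigenvalues and multiplicities (the geometric multiplicity of λ is n − rank(A − λI), which equals the number of Jordan blocks for λ):
  λ = 1: algebraic multiplicity = 4, geometric multiplicity = 3

Determining the block sizes for each eigenvalue:
  λ = 1: 3 blocks summing to 4 forces exactly one block of size 2 and the rest size 1 → block sizes [2, 1, 1]

Assembling the blocks gives a Jordan form
J =
  [1, 1, 0, 0]
  [0, 1, 0, 0]
  [0, 0, 1, 0]
  [0, 0, 0, 1]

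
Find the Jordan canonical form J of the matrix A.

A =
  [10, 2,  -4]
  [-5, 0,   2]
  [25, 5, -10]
J_3(0)

The characteristic polynomial is
  det(x·I − A) = x^3

Eigenvalues and multiplicities (the geometric multiplicity of λ is n − rank(A − λI), which equals the number of Jordan blocks for λ):
  λ = 0: algebraic multiplicity = 3, geometric multiplicity = 1

Determining the block sizes for each eigenvalue:
  λ = 0: one block (gm = 1), so the single block has size am = 3 → block sizes [3]

Assembling the blocks gives a Jordan form
J =
  [0, 1, 0]
  [0, 0, 1]
  [0, 0, 0]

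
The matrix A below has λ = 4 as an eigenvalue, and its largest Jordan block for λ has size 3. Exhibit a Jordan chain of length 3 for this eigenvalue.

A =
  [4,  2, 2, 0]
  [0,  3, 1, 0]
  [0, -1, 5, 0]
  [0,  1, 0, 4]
A Jordan chain for λ = 4 of length 3:
v_1 = (-4, 0, 0, -1)ᵀ
v_2 = (2, -1, -1, 1)ᵀ
v_3 = (0, 1, 0, 0)ᵀ

Let N = A − (4)·I. We want v_3 with N^3 v_3 = 0 but N^2 v_3 ≠ 0; then v_{j-1} := N · v_j for j = 3, …, 2.

Pick v_3 = (0, 1, 0, 0)ᵀ.
Then v_2 = N · v_3 = (2, -1, -1, 1)ᵀ.
Then v_1 = N · v_2 = (-4, 0, 0, -1)ᵀ.

Sanity check: (A − (4)·I) v_1 = (0, 0, 0, 0)ᵀ = 0. ✓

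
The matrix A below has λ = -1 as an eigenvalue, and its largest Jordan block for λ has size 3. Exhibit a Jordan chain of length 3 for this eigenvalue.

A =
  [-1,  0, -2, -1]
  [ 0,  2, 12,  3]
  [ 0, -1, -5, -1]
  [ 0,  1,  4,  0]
A Jordan chain for λ = -1 of length 3:
v_1 = (1, 0, 0, 0)ᵀ
v_2 = (0, 3, -1, 1)ᵀ
v_3 = (0, 1, 0, 0)ᵀ

Let N = A − (-1)·I. We want v_3 with N^3 v_3 = 0 but N^2 v_3 ≠ 0; then v_{j-1} := N · v_j for j = 3, …, 2.

Pick v_3 = (0, 1, 0, 0)ᵀ.
Then v_2 = N · v_3 = (0, 3, -1, 1)ᵀ.
Then v_1 = N · v_2 = (1, 0, 0, 0)ᵀ.

Sanity check: (A − (-1)·I) v_1 = (0, 0, 0, 0)ᵀ = 0. ✓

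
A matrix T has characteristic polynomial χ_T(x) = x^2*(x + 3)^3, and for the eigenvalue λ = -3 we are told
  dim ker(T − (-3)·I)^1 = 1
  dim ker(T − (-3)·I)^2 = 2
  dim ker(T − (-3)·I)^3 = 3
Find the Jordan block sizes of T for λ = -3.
Block sizes for λ = -3: [3]

From the dimensions of kernels of powers, the number of Jordan blocks of size at least j is d_j − d_{j−1} where d_j = dim ker(N^j) (with d_0 = 0). Computing the differences gives [1, 1, 1].
The number of blocks of size exactly k is (#blocks of size ≥ k) − (#blocks of size ≥ k + 1), so the partition is: 1 block(s) of size 3.
In nonincreasing order the block sizes are [3].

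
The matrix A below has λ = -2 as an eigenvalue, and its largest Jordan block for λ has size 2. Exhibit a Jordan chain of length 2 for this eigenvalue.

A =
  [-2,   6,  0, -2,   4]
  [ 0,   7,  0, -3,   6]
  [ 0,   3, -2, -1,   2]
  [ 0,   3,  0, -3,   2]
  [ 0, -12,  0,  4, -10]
A Jordan chain for λ = -2 of length 2:
v_1 = (6, 9, 3, 3, -12)ᵀ
v_2 = (0, 1, 0, 0, 0)ᵀ

Let N = A − (-2)·I. We want v_2 with N^2 v_2 = 0 but N^1 v_2 ≠ 0; then v_{j-1} := N · v_j for j = 2, …, 2.

Pick v_2 = (0, 1, 0, 0, 0)ᵀ.
Then v_1 = N · v_2 = (6, 9, 3, 3, -12)ᵀ.

Sanity check: (A − (-2)·I) v_1 = (0, 0, 0, 0, 0)ᵀ = 0. ✓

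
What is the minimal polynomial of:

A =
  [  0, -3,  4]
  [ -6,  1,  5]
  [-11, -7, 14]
x^3 - 15*x^2 + 75*x - 125

The characteristic polynomial is χ_A(x) = (x - 5)^3, so the eigenvalues are known. The minimal polynomial is
  m_A(x) = Π_λ (x − λ)^{k_λ}
where k_λ is the size of the *largest* Jordan block for λ (equivalently, the smallest k with (A − λI)^k v = 0 for every generalised eigenvector v of λ).

  λ = 5: largest Jordan block has size 3, contributing (x − 5)^3

So m_A(x) = (x - 5)^3 = x^3 - 15*x^2 + 75*x - 125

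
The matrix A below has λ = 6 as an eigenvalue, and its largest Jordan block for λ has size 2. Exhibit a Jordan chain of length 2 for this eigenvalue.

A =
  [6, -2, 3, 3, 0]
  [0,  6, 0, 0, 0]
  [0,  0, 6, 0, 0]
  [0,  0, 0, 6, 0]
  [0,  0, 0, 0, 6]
A Jordan chain for λ = 6 of length 2:
v_1 = (-2, 0, 0, 0, 0)ᵀ
v_2 = (0, 1, 0, 0, 0)ᵀ

Let N = A − (6)·I. We want v_2 with N^2 v_2 = 0 but N^1 v_2 ≠ 0; then v_{j-1} := N · v_j for j = 2, …, 2.

Pick v_2 = (0, 1, 0, 0, 0)ᵀ.
Then v_1 = N · v_2 = (-2, 0, 0, 0, 0)ᵀ.

Sanity check: (A − (6)·I) v_1 = (0, 0, 0, 0, 0)ᵀ = 0. ✓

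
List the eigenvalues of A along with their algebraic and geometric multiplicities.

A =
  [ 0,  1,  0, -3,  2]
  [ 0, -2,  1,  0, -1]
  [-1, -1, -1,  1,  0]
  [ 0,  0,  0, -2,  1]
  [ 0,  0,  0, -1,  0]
λ = -1: alg = 5, geom = 2

Step 1 — factor the characteristic polynomial to read off the algebraic multiplicities:
  χ_A(x) = (x + 1)^5

Step 2 — compute geometric multiplicities via the rank-nullity identity g(λ) = n − rank(A − λI):
  rank(A − (-1)·I) = 3, so dim ker(A − (-1)·I) = n − 3 = 2

Summary:
  λ = -1: algebraic multiplicity = 5, geometric multiplicity = 2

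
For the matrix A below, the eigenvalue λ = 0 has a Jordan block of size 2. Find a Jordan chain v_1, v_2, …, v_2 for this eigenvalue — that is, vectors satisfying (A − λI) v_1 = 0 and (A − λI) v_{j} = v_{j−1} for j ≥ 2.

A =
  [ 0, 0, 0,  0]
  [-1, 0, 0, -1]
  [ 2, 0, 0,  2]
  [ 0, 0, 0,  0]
A Jordan chain for λ = 0 of length 2:
v_1 = (0, -1, 2, 0)ᵀ
v_2 = (1, 0, 0, 0)ᵀ

Let N = A − (0)·I. We want v_2 with N^2 v_2 = 0 but N^1 v_2 ≠ 0; then v_{j-1} := N · v_j for j = 2, …, 2.

Pick v_2 = (1, 0, 0, 0)ᵀ.
Then v_1 = N · v_2 = (0, -1, 2, 0)ᵀ.

Sanity check: (A − (0)·I) v_1 = (0, 0, 0, 0)ᵀ = 0. ✓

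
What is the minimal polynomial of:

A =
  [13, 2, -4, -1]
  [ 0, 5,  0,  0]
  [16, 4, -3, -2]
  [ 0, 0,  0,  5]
x^2 - 10*x + 25

The characteristic polynomial is χ_A(x) = (x - 5)^4, so the eigenvalues are known. The minimal polynomial is
  m_A(x) = Π_λ (x − λ)^{k_λ}
where k_λ is the size of the *largest* Jordan block for λ (equivalently, the smallest k with (A − λI)^k v = 0 for every generalised eigenvector v of λ).

  λ = 5: largest Jordan block has size 2, contributing (x − 5)^2

So m_A(x) = (x - 5)^2 = x^2 - 10*x + 25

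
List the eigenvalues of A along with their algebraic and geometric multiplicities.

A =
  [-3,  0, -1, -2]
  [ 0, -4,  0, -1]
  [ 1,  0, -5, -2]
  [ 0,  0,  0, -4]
λ = -4: alg = 4, geom = 2

Step 1 — factor the characteristic polynomial to read off the algebraic multiplicities:
  χ_A(x) = (x + 4)^4

Step 2 — compute geometric multiplicities via the rank-nullity identity g(λ) = n − rank(A − λI):
  rank(A − (-4)·I) = 2, so dim ker(A − (-4)·I) = n − 2 = 2

Summary:
  λ = -4: algebraic multiplicity = 4, geometric multiplicity = 2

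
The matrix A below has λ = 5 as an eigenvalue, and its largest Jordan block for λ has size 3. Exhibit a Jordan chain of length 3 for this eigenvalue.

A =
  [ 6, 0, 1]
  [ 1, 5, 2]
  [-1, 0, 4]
A Jordan chain for λ = 5 of length 3:
v_1 = (0, -1, 0)ᵀ
v_2 = (1, 1, -1)ᵀ
v_3 = (1, 0, 0)ᵀ

Let N = A − (5)·I. We want v_3 with N^3 v_3 = 0 but N^2 v_3 ≠ 0; then v_{j-1} := N · v_j for j = 3, …, 2.

Pick v_3 = (1, 0, 0)ᵀ.
Then v_2 = N · v_3 = (1, 1, -1)ᵀ.
Then v_1 = N · v_2 = (0, -1, 0)ᵀ.

Sanity check: (A − (5)·I) v_1 = (0, 0, 0)ᵀ = 0. ✓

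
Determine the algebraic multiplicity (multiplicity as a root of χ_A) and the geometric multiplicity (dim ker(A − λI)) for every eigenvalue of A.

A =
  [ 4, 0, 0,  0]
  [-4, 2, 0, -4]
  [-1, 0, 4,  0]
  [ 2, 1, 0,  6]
λ = 4: alg = 4, geom = 2

Step 1 — factor the characteristic polynomial to read off the algebraic multiplicities:
  χ_A(x) = (x - 4)^4

Step 2 — compute geometric multiplicities via the rank-nullity identity g(λ) = n − rank(A − λI):
  rank(A − (4)·I) = 2, so dim ker(A − (4)·I) = n − 2 = 2

Summary:
  λ = 4: algebraic multiplicity = 4, geometric multiplicity = 2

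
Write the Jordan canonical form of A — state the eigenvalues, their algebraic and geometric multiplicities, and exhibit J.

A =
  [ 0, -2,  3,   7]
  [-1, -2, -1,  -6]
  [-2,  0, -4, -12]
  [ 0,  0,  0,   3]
J_3(-2) ⊕ J_1(3)

The characteristic polynomial is
  det(x·I − A) = x^4 + 3*x^3 - 6*x^2 - 28*x - 24 = (x - 3)*(x + 2)^3

Eigenvalues and multiplicities (the geometric multiplicity of λ is n − rank(A − λI), which equals the number of Jordan blocks for λ):
  λ = -2: algebraic multiplicity = 3, geometric multiplicity = 1
  λ = 3: algebraic multiplicity = 1, geometric multiplicity = 1

Determining the block sizes for each eigenvalue:
  λ = -2: one block (gm = 1), so the single block has size am = 3 → block sizes [3]
  λ = 3: one block (gm = 1), so the single block has size am = 1 → block sizes [1]

Assembling the blocks gives a Jordan form
J =
  [-2,  1,  0, 0]
  [ 0, -2,  1, 0]
  [ 0,  0, -2, 0]
  [ 0,  0,  0, 3]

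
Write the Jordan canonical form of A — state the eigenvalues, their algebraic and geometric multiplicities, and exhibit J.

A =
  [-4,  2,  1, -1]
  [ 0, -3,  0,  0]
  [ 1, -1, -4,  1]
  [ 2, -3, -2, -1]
J_2(-3) ⊕ J_2(-3)

The characteristic polynomial is
  det(x·I − A) = x^4 + 12*x^3 + 54*x^2 + 108*x + 81 = (x + 3)^4

Eigenvalues and multiplicities (the geometric multiplicity of λ is n − rank(A − λI), which equals the number of Jordan blocks for λ):
  λ = -3: algebraic multiplicity = 4, geometric multiplicity = 2

Determining the block sizes for each eigenvalue:
  λ = -3: with am = 4 and gm = 2, the partition is not yet determined (e.g. several partitions of 4 into 2 parts exist). Let N = A − (-3)·I. Computing rank(N^1) = 2, rank(N^2) = 0; the number of blocks of size ≥ j is rank(N^{j−1}) − rank(N^j), giving [2, 2]. So we have 2 block(s) of size 2 → block sizes [2, 2]

Assembling the blocks gives a Jordan form
J =
  [-3,  1,  0,  0]
  [ 0, -3,  0,  0]
  [ 0,  0, -3,  1]
  [ 0,  0,  0, -3]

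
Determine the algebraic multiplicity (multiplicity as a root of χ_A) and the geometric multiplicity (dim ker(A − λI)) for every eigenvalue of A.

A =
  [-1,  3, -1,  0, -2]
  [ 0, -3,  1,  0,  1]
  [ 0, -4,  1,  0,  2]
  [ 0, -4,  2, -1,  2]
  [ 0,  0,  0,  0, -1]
λ = -1: alg = 5, geom = 3

Step 1 — factor the characteristic polynomial to read off the algebraic multiplicities:
  χ_A(x) = (x + 1)^5

Step 2 — compute geometric multiplicities via the rank-nullity identity g(λ) = n − rank(A − λI):
  rank(A − (-1)·I) = 2, so dim ker(A − (-1)·I) = n − 2 = 3

Summary:
  λ = -1: algebraic multiplicity = 5, geometric multiplicity = 3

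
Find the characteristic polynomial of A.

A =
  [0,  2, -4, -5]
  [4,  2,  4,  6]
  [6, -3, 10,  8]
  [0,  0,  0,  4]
x^4 - 16*x^3 + 96*x^2 - 256*x + 256

Expanding det(x·I − A) (e.g. by cofactor expansion or by noting that A is similar to its Jordan form J, which has the same characteristic polynomial as A) gives
  χ_A(x) = x^4 - 16*x^3 + 96*x^2 - 256*x + 256
which factors as (x - 4)^4. The eigenvalues (with algebraic multiplicities) are λ = 4 with multiplicity 4.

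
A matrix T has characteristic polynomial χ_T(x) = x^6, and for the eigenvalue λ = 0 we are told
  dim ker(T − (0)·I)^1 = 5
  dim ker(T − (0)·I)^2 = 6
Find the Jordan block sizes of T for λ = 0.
Block sizes for λ = 0: [2, 1, 1, 1, 1]

From the dimensions of kernels of powers, the number of Jordan blocks of size at least j is d_j − d_{j−1} where d_j = dim ker(N^j) (with d_0 = 0). Computing the differences gives [5, 1].
The number of blocks of size exactly k is (#blocks of size ≥ k) − (#blocks of size ≥ k + 1), so the partition is: 4 block(s) of size 1, 1 block(s) of size 2.
In nonincreasing order the block sizes are [2, 1, 1, 1, 1].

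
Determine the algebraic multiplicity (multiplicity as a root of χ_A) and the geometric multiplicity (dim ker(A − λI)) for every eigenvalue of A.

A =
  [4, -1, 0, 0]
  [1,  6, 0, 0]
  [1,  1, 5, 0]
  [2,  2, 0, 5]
λ = 5: alg = 4, geom = 3

Step 1 — factor the characteristic polynomial to read off the algebraic multiplicities:
  χ_A(x) = (x - 5)^4

Step 2 — compute geometric multiplicities via the rank-nullity identity g(λ) = n − rank(A − λI):
  rank(A − (5)·I) = 1, so dim ker(A − (5)·I) = n − 1 = 3

Summary:
  λ = 5: algebraic multiplicity = 4, geometric multiplicity = 3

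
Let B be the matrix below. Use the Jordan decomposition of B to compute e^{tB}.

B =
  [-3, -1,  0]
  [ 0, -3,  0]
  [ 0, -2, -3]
e^{tB} =
  [exp(-3*t), -t*exp(-3*t), 0]
  [0, exp(-3*t), 0]
  [0, -2*t*exp(-3*t), exp(-3*t)]

Strategy: write B = P · J · P⁻¹ where J is a Jordan canonical form, so e^{tB} = P · e^{tJ} · P⁻¹, and e^{tJ} can be computed block-by-block.

B has Jordan form
J =
  [-3,  1,  0]
  [ 0, -3,  0]
  [ 0,  0, -3]
(up to reordering of blocks).

Per-block formulas:
  For a 1×1 block at λ = -3: exp(t · [-3]) = [e^(-3t)].
  For a 2×2 Jordan block J_2(-3): exp(t · J_2(-3)) = e^(-3t)·(I + t·N), where N is the 2×2 nilpotent shift.

After assembling e^{tJ} and conjugating by P, we get:

e^{tB} =
  [exp(-3*t), -t*exp(-3*t), 0]
  [0, exp(-3*t), 0]
  [0, -2*t*exp(-3*t), exp(-3*t)]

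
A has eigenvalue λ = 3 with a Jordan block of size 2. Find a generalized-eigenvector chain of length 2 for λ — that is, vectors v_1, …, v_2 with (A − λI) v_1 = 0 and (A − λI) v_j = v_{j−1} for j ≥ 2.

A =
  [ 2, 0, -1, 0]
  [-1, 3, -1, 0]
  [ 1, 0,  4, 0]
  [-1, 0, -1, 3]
A Jordan chain for λ = 3 of length 2:
v_1 = (-1, -1, 1, -1)ᵀ
v_2 = (1, 0, 0, 0)ᵀ

Let N = A − (3)·I. We want v_2 with N^2 v_2 = 0 but N^1 v_2 ≠ 0; then v_{j-1} := N · v_j for j = 2, …, 2.

Pick v_2 = (1, 0, 0, 0)ᵀ.
Then v_1 = N · v_2 = (-1, -1, 1, -1)ᵀ.

Sanity check: (A − (3)·I) v_1 = (0, 0, 0, 0)ᵀ = 0. ✓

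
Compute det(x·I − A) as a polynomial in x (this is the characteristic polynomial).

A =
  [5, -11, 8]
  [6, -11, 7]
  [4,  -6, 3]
x^3 + 3*x^2 + 3*x + 1

Expanding det(x·I − A) (e.g. by cofactor expansion or by noting that A is similar to its Jordan form J, which has the same characteristic polynomial as A) gives
  χ_A(x) = x^3 + 3*x^2 + 3*x + 1
which factors as (x + 1)^3. The eigenvalues (with algebraic multiplicities) are λ = -1 with multiplicity 3.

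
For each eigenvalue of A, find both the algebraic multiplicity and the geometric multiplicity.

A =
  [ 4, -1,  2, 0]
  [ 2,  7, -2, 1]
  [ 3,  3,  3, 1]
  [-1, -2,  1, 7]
λ = 3: alg = 1, geom = 1; λ = 6: alg = 3, geom = 1

Step 1 — factor the characteristic polynomial to read off the algebraic multiplicities:
  χ_A(x) = (x - 6)^3*(x - 3)

Step 2 — compute geometric multiplicities via the rank-nullity identity g(λ) = n − rank(A − λI):
  rank(A − (3)·I) = 3, so dim ker(A − (3)·I) = n − 3 = 1
  rank(A − (6)·I) = 3, so dim ker(A − (6)·I) = n − 3 = 1

Summary:
  λ = 3: algebraic multiplicity = 1, geometric multiplicity = 1
  λ = 6: algebraic multiplicity = 3, geometric multiplicity = 1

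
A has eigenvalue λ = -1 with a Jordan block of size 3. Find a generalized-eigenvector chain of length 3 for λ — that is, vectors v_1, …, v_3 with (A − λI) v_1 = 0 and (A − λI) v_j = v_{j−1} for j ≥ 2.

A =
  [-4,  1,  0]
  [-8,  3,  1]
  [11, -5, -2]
A Jordan chain for λ = -1 of length 3:
v_1 = (1, 3, -4)ᵀ
v_2 = (-3, -8, 11)ᵀ
v_3 = (1, 0, 0)ᵀ

Let N = A − (-1)·I. We want v_3 with N^3 v_3 = 0 but N^2 v_3 ≠ 0; then v_{j-1} := N · v_j for j = 3, …, 2.

Pick v_3 = (1, 0, 0)ᵀ.
Then v_2 = N · v_3 = (-3, -8, 11)ᵀ.
Then v_1 = N · v_2 = (1, 3, -4)ᵀ.

Sanity check: (A − (-1)·I) v_1 = (0, 0, 0)ᵀ = 0. ✓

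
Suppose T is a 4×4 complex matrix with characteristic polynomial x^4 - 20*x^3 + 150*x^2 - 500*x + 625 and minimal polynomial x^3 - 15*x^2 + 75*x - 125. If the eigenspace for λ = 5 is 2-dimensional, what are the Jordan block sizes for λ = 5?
Block sizes for λ = 5: [3, 1]

Step 1 — from the characteristic polynomial, algebraic multiplicity of λ = 5 is 4. From dim ker(T − (5)·I) = 2, there are exactly 2 Jordan blocks for λ = 5.
Step 2 — from the minimal polynomial, the factor (x − 5)^3 tells us the largest block for λ = 5 has size 3.
Step 3 — with total size 4, 2 blocks, and largest block 3, the block sizes (in nonincreasing order) are [3, 1].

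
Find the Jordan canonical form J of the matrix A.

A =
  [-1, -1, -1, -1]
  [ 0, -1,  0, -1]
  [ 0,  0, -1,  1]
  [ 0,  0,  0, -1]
J_2(-1) ⊕ J_2(-1)

The characteristic polynomial is
  det(x·I − A) = x^4 + 4*x^3 + 6*x^2 + 4*x + 1 = (x + 1)^4

Eigenvalues and multiplicities (the geometric multiplicity of λ is n − rank(A − λI), which equals the number of Jordan blocks for λ):
  λ = -1: algebraic multiplicity = 4, geometric multiplicity = 2

Determining the block sizes for each eigenvalue:
  λ = -1: with am = 4 and gm = 2, the partition is not yet determined (e.g. several partitions of 4 into 2 parts exist). Let N = A − (-1)·I. Computing rank(N^1) = 2, rank(N^2) = 0; the number of blocks of size ≥ j is rank(N^{j−1}) − rank(N^j), giving [2, 2]. So we have 2 block(s) of size 2 → block sizes [2, 2]

Assembling the blocks gives a Jordan form
J =
  [-1,  1,  0,  0]
  [ 0, -1,  0,  0]
  [ 0,  0, -1,  1]
  [ 0,  0,  0, -1]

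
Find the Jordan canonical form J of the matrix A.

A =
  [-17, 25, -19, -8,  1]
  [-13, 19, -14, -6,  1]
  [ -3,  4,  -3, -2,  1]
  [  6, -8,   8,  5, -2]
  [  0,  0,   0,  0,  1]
J_3(1) ⊕ J_1(1) ⊕ J_1(1)

The characteristic polynomial is
  det(x·I − A) = x^5 - 5*x^4 + 10*x^3 - 10*x^2 + 5*x - 1 = (x - 1)^5

Eigenvalues and multiplicities (the geometric multiplicity of λ is n − rank(A − λI), which equals the number of Jordan blocks for λ):
  λ = 1: algebraic multiplicity = 5, geometric multiplicity = 3

Determining the block sizes for each eigenvalue:
  λ = 1: with am = 5 and gm = 3, the partition is not yet determined (e.g. several partitions of 5 into 3 parts exist). Let N = A − (1)·I. Computing rank(N^1) = 2, rank(N^2) = 1, rank(N^3) = 0; the number of blocks of size ≥ j is rank(N^{j−1}) − rank(N^j), giving [3, 1, 1]. So we have 1 block(s) of size 3, 2 block(s) of size 1 → block sizes [3, 1, 1]

Assembling the blocks gives a Jordan form
J =
  [1, 1, 0, 0, 0]
  [0, 1, 1, 0, 0]
  [0, 0, 1, 0, 0]
  [0, 0, 0, 1, 0]
  [0, 0, 0, 0, 1]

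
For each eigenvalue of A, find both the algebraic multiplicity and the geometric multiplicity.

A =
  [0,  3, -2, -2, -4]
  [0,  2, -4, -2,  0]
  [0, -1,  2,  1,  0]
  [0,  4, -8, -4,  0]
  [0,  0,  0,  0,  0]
λ = 0: alg = 5, geom = 3

Step 1 — factor the characteristic polynomial to read off the algebraic multiplicities:
  χ_A(x) = x^5

Step 2 — compute geometric multiplicities via the rank-nullity identity g(λ) = n − rank(A − λI):
  rank(A − (0)·I) = 2, so dim ker(A − (0)·I) = n − 2 = 3

Summary:
  λ = 0: algebraic multiplicity = 5, geometric multiplicity = 3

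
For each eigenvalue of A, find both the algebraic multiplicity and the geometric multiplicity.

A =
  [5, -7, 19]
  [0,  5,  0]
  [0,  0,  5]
λ = 5: alg = 3, geom = 2

Step 1 — factor the characteristic polynomial to read off the algebraic multiplicities:
  χ_A(x) = (x - 5)^3

Step 2 — compute geometric multiplicities via the rank-nullity identity g(λ) = n − rank(A − λI):
  rank(A − (5)·I) = 1, so dim ker(A − (5)·I) = n − 1 = 2

Summary:
  λ = 5: algebraic multiplicity = 3, geometric multiplicity = 2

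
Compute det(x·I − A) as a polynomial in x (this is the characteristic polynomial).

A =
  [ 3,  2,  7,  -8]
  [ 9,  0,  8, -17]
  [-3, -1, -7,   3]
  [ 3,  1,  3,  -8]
x^4 + 12*x^3 + 54*x^2 + 108*x + 81

Expanding det(x·I − A) (e.g. by cofactor expansion or by noting that A is similar to its Jordan form J, which has the same characteristic polynomial as A) gives
  χ_A(x) = x^4 + 12*x^3 + 54*x^2 + 108*x + 81
which factors as (x + 3)^4. The eigenvalues (with algebraic multiplicities) are λ = -3 with multiplicity 4.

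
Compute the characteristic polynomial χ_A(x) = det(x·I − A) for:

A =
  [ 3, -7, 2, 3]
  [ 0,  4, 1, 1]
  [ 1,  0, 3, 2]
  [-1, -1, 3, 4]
x^4 - 14*x^3 + 69*x^2 - 140*x + 100

Expanding det(x·I − A) (e.g. by cofactor expansion or by noting that A is similar to its Jordan form J, which has the same characteristic polynomial as A) gives
  χ_A(x) = x^4 - 14*x^3 + 69*x^2 - 140*x + 100
which factors as (x - 5)^2*(x - 2)^2. The eigenvalues (with algebraic multiplicities) are λ = 2 with multiplicity 2, λ = 5 with multiplicity 2.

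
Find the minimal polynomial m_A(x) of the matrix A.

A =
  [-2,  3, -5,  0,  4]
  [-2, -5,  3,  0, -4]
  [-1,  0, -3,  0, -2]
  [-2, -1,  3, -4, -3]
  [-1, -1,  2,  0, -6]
x^3 + 12*x^2 + 48*x + 64

The characteristic polynomial is χ_A(x) = (x + 4)^5, so the eigenvalues are known. The minimal polynomial is
  m_A(x) = Π_λ (x − λ)^{k_λ}
where k_λ is the size of the *largest* Jordan block for λ (equivalently, the smallest k with (A − λI)^k v = 0 for every generalised eigenvector v of λ).

  λ = -4: largest Jordan block has size 3, contributing (x + 4)^3

So m_A(x) = (x + 4)^3 = x^3 + 12*x^2 + 48*x + 64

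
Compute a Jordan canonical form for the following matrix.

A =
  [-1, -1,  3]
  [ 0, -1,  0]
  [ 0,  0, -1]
J_2(-1) ⊕ J_1(-1)

The characteristic polynomial is
  det(x·I − A) = x^3 + 3*x^2 + 3*x + 1 = (x + 1)^3

Eigenvalues and multiplicities (the geometric multiplicity of λ is n − rank(A − λI), which equals the number of Jordan blocks for λ):
  λ = -1: algebraic multiplicity = 3, geometric multiplicity = 2

Determining the block sizes for each eigenvalue:
  λ = -1: 2 blocks summing to 3 forces exactly one block of size 2 and the rest size 1 → block sizes [2, 1]

Assembling the blocks gives a Jordan form
J =
  [-1,  1,  0]
  [ 0, -1,  0]
  [ 0,  0, -1]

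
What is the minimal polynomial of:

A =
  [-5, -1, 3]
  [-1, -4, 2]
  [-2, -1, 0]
x^3 + 9*x^2 + 27*x + 27

The characteristic polynomial is χ_A(x) = (x + 3)^3, so the eigenvalues are known. The minimal polynomial is
  m_A(x) = Π_λ (x − λ)^{k_λ}
where k_λ is the size of the *largest* Jordan block for λ (equivalently, the smallest k with (A − λI)^k v = 0 for every generalised eigenvector v of λ).

  λ = -3: largest Jordan block has size 3, contributing (x + 3)^3

So m_A(x) = (x + 3)^3 = x^3 + 9*x^2 + 27*x + 27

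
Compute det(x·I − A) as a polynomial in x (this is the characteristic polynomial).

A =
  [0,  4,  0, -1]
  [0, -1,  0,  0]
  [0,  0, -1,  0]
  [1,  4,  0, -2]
x^4 + 4*x^3 + 6*x^2 + 4*x + 1

Expanding det(x·I − A) (e.g. by cofactor expansion or by noting that A is similar to its Jordan form J, which has the same characteristic polynomial as A) gives
  χ_A(x) = x^4 + 4*x^3 + 6*x^2 + 4*x + 1
which factors as (x + 1)^4. The eigenvalues (with algebraic multiplicities) are λ = -1 with multiplicity 4.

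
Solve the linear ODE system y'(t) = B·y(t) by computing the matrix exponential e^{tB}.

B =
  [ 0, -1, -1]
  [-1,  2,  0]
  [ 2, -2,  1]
e^{tB} =
  [-t*exp(t) + exp(t), t^2*exp(t) - t*exp(t), t^2*exp(t)/2 - t*exp(t)]
  [-t*exp(t), t^2*exp(t) + t*exp(t) + exp(t), t^2*exp(t)/2]
  [2*t*exp(t), -2*t^2*exp(t) - 2*t*exp(t), -t^2*exp(t) + exp(t)]

Strategy: write B = P · J · P⁻¹ where J is a Jordan canonical form, so e^{tB} = P · e^{tJ} · P⁻¹, and e^{tJ} can be computed block-by-block.

B has Jordan form
J =
  [1, 1, 0]
  [0, 1, 1]
  [0, 0, 1]
(up to reordering of blocks).

Per-block formulas:
  For a 3×3 Jordan block J_3(1): exp(t · J_3(1)) = e^(1t)·(I + t·N + (t^2/2)·N^2), where N is the 3×3 nilpotent shift.

After assembling e^{tJ} and conjugating by P, we get:

e^{tB} =
  [-t*exp(t) + exp(t), t^2*exp(t) - t*exp(t), t^2*exp(t)/2 - t*exp(t)]
  [-t*exp(t), t^2*exp(t) + t*exp(t) + exp(t), t^2*exp(t)/2]
  [2*t*exp(t), -2*t^2*exp(t) - 2*t*exp(t), -t^2*exp(t) + exp(t)]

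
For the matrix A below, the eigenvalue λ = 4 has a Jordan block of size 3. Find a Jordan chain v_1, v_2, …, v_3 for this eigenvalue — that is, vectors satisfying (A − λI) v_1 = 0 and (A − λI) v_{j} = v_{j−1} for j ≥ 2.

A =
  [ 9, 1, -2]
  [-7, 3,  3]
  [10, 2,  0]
A Jordan chain for λ = 4 of length 3:
v_1 = (-2, 2, -4)ᵀ
v_2 = (5, -7, 10)ᵀ
v_3 = (1, 0, 0)ᵀ

Let N = A − (4)·I. We want v_3 with N^3 v_3 = 0 but N^2 v_3 ≠ 0; then v_{j-1} := N · v_j for j = 3, …, 2.

Pick v_3 = (1, 0, 0)ᵀ.
Then v_2 = N · v_3 = (5, -7, 10)ᵀ.
Then v_1 = N · v_2 = (-2, 2, -4)ᵀ.

Sanity check: (A − (4)·I) v_1 = (0, 0, 0)ᵀ = 0. ✓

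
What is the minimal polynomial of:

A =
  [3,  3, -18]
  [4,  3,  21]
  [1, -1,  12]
x^3 - 18*x^2 + 108*x - 216

The characteristic polynomial is χ_A(x) = (x - 6)^3, so the eigenvalues are known. The minimal polynomial is
  m_A(x) = Π_λ (x − λ)^{k_λ}
where k_λ is the size of the *largest* Jordan block for λ (equivalently, the smallest k with (A − λI)^k v = 0 for every generalised eigenvector v of λ).

  λ = 6: largest Jordan block has size 3, contributing (x − 6)^3

So m_A(x) = (x - 6)^3 = x^3 - 18*x^2 + 108*x - 216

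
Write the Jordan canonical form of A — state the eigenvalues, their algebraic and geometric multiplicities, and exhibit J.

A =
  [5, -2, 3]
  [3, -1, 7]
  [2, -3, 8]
J_3(4)

The characteristic polynomial is
  det(x·I − A) = x^3 - 12*x^2 + 48*x - 64 = (x - 4)^3

Eigenvalues and multiplicities (the geometric multiplicity of λ is n − rank(A − λI), which equals the number of Jordan blocks for λ):
  λ = 4: algebraic multiplicity = 3, geometric multiplicity = 1

Determining the block sizes for each eigenvalue:
  λ = 4: one block (gm = 1), so the single block has size am = 3 → block sizes [3]

Assembling the blocks gives a Jordan form
J =
  [4, 1, 0]
  [0, 4, 1]
  [0, 0, 4]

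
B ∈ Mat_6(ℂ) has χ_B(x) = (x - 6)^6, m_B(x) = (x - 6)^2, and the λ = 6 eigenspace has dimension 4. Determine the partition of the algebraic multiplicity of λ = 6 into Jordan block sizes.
Block sizes for λ = 6: [2, 2, 1, 1]

Step 1 — from the characteristic polynomial, algebraic multiplicity of λ = 6 is 6. From dim ker(B − (6)·I) = 4, there are exactly 4 Jordan blocks for λ = 6.
Step 2 — from the minimal polynomial, the factor (x − 6)^2 tells us the largest block for λ = 6 has size 2.
Step 3 — with total size 6, 4 blocks, and largest block 2, the block sizes (in nonincreasing order) are [2, 2, 1, 1].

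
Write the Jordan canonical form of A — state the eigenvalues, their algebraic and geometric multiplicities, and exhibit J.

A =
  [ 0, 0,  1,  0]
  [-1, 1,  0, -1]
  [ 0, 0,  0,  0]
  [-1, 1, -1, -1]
J_2(0) ⊕ J_2(0)

The characteristic polynomial is
  det(x·I − A) = x^4

Eigenvalues and multiplicities (the geometric multiplicity of λ is n − rank(A − λI), which equals the number of Jordan blocks for λ):
  λ = 0: algebraic multiplicity = 4, geometric multiplicity = 2

Determining the block sizes for each eigenvalue:
  λ = 0: with am = 4 and gm = 2, the partition is not yet determined (e.g. several partitions of 4 into 2 parts exist). Let N = A − (0)·I. Computing rank(N^1) = 2, rank(N^2) = 0; the number of blocks of size ≥ j is rank(N^{j−1}) − rank(N^j), giving [2, 2]. So we have 2 block(s) of size 2 → block sizes [2, 2]

Assembling the blocks gives a Jordan form
J =
  [0, 1, 0, 0]
  [0, 0, 0, 0]
  [0, 0, 0, 1]
  [0, 0, 0, 0]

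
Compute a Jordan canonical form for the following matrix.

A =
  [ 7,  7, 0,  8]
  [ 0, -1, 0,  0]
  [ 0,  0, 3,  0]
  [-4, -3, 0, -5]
J_2(-1) ⊕ J_1(3) ⊕ J_1(3)

The characteristic polynomial is
  det(x·I − A) = x^4 - 4*x^3 - 2*x^2 + 12*x + 9 = (x - 3)^2*(x + 1)^2

Eigenvalues and multiplicities (the geometric multiplicity of λ is n − rank(A − λI), which equals the number of Jordan blocks for λ):
  λ = -1: algebraic multiplicity = 2, geometric multiplicity = 1
  λ = 3: algebraic multiplicity = 2, geometric multiplicity = 2

Determining the block sizes for each eigenvalue:
  λ = -1: one block (gm = 1), so the single block has size am = 2 → block sizes [2]
  λ = 3: gm = am = 2, so every block has size 1 → block sizes [1, 1]

Assembling the blocks gives a Jordan form
J =
  [-1,  1, 0, 0]
  [ 0, -1, 0, 0]
  [ 0,  0, 3, 0]
  [ 0,  0, 0, 3]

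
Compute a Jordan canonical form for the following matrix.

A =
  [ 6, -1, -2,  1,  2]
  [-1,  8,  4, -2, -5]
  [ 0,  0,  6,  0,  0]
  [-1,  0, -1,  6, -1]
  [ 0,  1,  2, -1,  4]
J_3(6) ⊕ J_2(6)

The characteristic polynomial is
  det(x·I − A) = x^5 - 30*x^4 + 360*x^3 - 2160*x^2 + 6480*x - 7776 = (x - 6)^5

Eigenvalues and multiplicities (the geometric multiplicity of λ is n − rank(A − λI), which equals the number of Jordan blocks for λ):
  λ = 6: algebraic multiplicity = 5, geometric multiplicity = 2

Determining the block sizes for each eigenvalue:
  λ = 6: with am = 5 and gm = 2, the partition is not yet determined (e.g. several partitions of 5 into 2 parts exist). Let N = A − (6)·I. Computing rank(N^1) = 3, rank(N^2) = 1, rank(N^3) = 0; the number of blocks of size ≥ j is rank(N^{j−1}) − rank(N^j), giving [2, 2, 1]. So we have 1 block(s) of size 3, 1 block(s) of size 2 → block sizes [3, 2]

Assembling the blocks gives a Jordan form
J =
  [6, 1, 0, 0, 0]
  [0, 6, 1, 0, 0]
  [0, 0, 6, 0, 0]
  [0, 0, 0, 6, 1]
  [0, 0, 0, 0, 6]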